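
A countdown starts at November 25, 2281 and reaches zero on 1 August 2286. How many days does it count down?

1710

Nov 25, 2281 → Nov 25, 2282: 365 days.
Nov 25, 2282 → Nov 25, 2283: 365 days.
Nov 25, 2283 → Nov 25, 2284: 366 days (Feb 29, 2284 is in that span).
Nov 25, 2284 → Nov 25, 2285: 365 days.
Nov 25, 2285 → Dec 25, 2285: 30 days (November has 30).
Dec 25, 2285 → Jan 25, 2286: 31 days (December has 31).
Jan 25, 2286 → Feb 25, 2286: 31 days (January has 31).
Feb 25, 2286 → Mar 25, 2286: 28 days (February has 28).
Mar 25, 2286 → Apr 25, 2286: 31 days (March has 31).
Apr 25, 2286 → May 25, 2286: 30 days (April has 30).
May 25, 2286 → Jun 25, 2286: 31 days (May has 31).
Jun 25, 2286 → Jul 25, 2286: 30 days (June has 30).
Jul 25, 2286 → Aug 1, 2286: 7 days.
Total: 1710 days.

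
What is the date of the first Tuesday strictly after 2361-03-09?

Mar 9, 2361 is a Thursday.
From Thursday to the next Tuesday is 5 days.
Mar 9, 2361 + 5 = Mar 14, 2361.

March 14, 2361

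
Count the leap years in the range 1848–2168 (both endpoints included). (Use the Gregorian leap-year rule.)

79

Multiples of 4 in [1848,2168]: 81.
Of those, multiples of 100: 3 (not leap unless ÷400).
Multiples of 400: 1.
Leap years = 81 − 3 + 1 = 79.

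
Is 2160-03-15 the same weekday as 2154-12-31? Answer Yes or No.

No

From Dec 31, 2154 to Mar 15, 2160 is 1901 days.
1901 mod 7 = 4, so they are different weekdays.
(Dec 31, 2154 is a Tuesday; Mar 15, 2160 is a Saturday.)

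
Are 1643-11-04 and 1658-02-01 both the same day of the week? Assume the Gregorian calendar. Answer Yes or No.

No

From Nov 4, 1643 to Feb 1, 1658 is 5203 days.
5203 mod 7 = 2, so they are different weekdays.
(Nov 4, 1643 is a Wednesday; Feb 1, 1658 is a Friday.)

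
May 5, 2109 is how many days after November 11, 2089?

7114

Nov 11, 2089 → Nov 11, 2090: 365 days.
Nov 11, 2090 → Nov 11, 2091: 365 days.
Nov 11, 2091 → Nov 11, 2092: 366 days (Feb 29, 2092 is in that span).
Nov 11, 2092 → Nov 11, 2093: 365 days.
Nov 11, 2093 → Nov 11, 2094: 365 days.
Nov 11, 2094 → Nov 11, 2095: 365 days.
Nov 11, 2095 → Nov 11, 2096: 366 days (Feb 29, 2096 is in that span).
Nov 11, 2096 → Nov 11, 2097: 365 days.
Nov 11, 2097 → Nov 11, 2098: 365 days.
Nov 11, 2098 → Nov 11, 2099: 365 days.
Nov 11, 2099 → Nov 11, 2100: 365 days.
Nov 11, 2100 → Nov 11, 2101: 365 days.
Nov 11, 2101 → Nov 11, 2102: 365 days.
Nov 11, 2102 → Nov 11, 2103: 365 days.
Nov 11, 2103 → Nov 11, 2104: 366 days (Feb 29, 2104 is in that span).
Nov 11, 2104 → Nov 11, 2105: 365 days.
Nov 11, 2105 → Nov 11, 2106: 365 days.
Nov 11, 2106 → Nov 11, 2107: 365 days.
Nov 11, 2107 → Nov 11, 2108: 366 days (Feb 29, 2108 is in that span).
Nov 11, 2108 → Dec 11, 2108: 30 days (November has 30).
Dec 11, 2108 → Jan 11, 2109: 31 days (December has 31).
Jan 11, 2109 → Feb 11, 2109: 31 days (January has 31).
Feb 11, 2109 → Mar 11, 2109: 28 days (February has 28).
Mar 11, 2109 → Apr 11, 2109: 31 days (March has 31).
Apr 11, 2109 → May 5, 2109: 24 days.
Total: 7114 days.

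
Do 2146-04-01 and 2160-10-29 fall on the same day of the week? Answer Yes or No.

From Apr 1, 2146 to Oct 29, 2160 is 5325 days.
5325 mod 7 = 5, so they are different weekdays.
(Apr 1, 2146 is a Friday; Oct 29, 2160 is a Wednesday.)

No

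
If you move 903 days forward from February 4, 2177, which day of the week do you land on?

Tuesday

First find the weekday of Feb 4, 2177. Doomsday rule: the anchor day for the 2100s is Sunday. For year 77: 77÷12 = 6 r 5, and 5÷4 = 1, so 6+5+1 = 12.
Sunday + 12 ≡ Friday — that's 2177's doomsday.
In February the doomsday date is Feb 28 (2177 is not a leap year).
Feb 4 is 24 days before Feb 28; 24 mod 7 = 3, so Friday − 3 = Tuesday.
903 mod 7 = 0, so 903 days after a Tuesday is Tuesday + 0 = Tuesday.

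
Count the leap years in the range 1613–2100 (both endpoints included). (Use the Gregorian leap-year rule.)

Multiples of 4 in [1613,2100]: 122.
Of those, multiples of 100: 5 (not leap unless ÷400).
Multiples of 400: 1.
Leap years = 122 − 5 + 1 = 118.

118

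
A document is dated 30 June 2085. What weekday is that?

Saturday

January 1, 2085 is a Monday.
Jan 1, 2085 → Feb 1, 2085: 31 days (January has 31).
Feb 1, 2085 → Mar 1, 2085: 28 days (February has 28).
Mar 1, 2085 → Apr 1, 2085: 31 days (March has 31).
Apr 1, 2085 → May 1, 2085: 30 days (April has 30).
May 1, 2085 → Jun 1, 2085: 31 days (May has 31).
Jun 1, 2085 → Jun 30, 2085: 29 days.
Total: 180 days.
180 mod 7 = 5, so Monday + 5 = Saturday.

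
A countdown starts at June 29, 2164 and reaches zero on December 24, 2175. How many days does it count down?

Jun 29, 2164 → Jun 29, 2165: 365 days.
Jun 29, 2165 → Jun 29, 2166: 365 days.
Jun 29, 2166 → Jun 29, 2167: 365 days.
Jun 29, 2167 → Jun 29, 2168: 366 days (Feb 29, 2168 is in that span).
Jun 29, 2168 → Jun 29, 2169: 365 days.
Jun 29, 2169 → Jun 29, 2170: 365 days.
Jun 29, 2170 → Jun 29, 2171: 365 days.
Jun 29, 2171 → Jun 29, 2172: 366 days (Feb 29, 2172 is in that span).
Jun 29, 2172 → Jun 29, 2173: 365 days.
Jun 29, 2173 → Jun 29, 2174: 365 days.
Jun 29, 2174 → Jun 29, 2175: 365 days.
Jun 29, 2175 → Jul 29, 2175: 30 days (June has 30).
Jul 29, 2175 → Aug 29, 2175: 31 days (July has 31).
Aug 29, 2175 → Sep 29, 2175: 31 days (August has 31).
Sep 29, 2175 → Oct 29, 2175: 30 days (September has 30).
Oct 29, 2175 → Nov 29, 2175: 31 days (October has 31).
Nov 29, 2175 → Dec 24, 2175: 25 days.
Total: 4195 days.

4195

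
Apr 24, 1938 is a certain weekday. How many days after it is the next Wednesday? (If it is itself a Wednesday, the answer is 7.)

Apr 24, 1938 is a Sunday.
From Sunday to the next Wednesday is 3 days.

3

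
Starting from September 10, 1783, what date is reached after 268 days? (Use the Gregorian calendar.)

June 4, 1784

Sep has 30 days: +21 → Oct 1, 1783 (247 left).
Oct has 31 days: +31 → Nov 1, 1783 (216 left).
Nov has 30 days: +30 → Dec 1, 1783 (186 left).
Dec has 31 days: +31 → Jan 1, 1784 (155 left).
Jan has 31 days: +31 → Feb 1, 1784 (124 left).
Feb has 29 days: +29 → Mar 1, 1784 (95 left).
Mar has 31 days: +31 → Apr 1, 1784 (64 left).
Apr has 30 days: +30 → May 1, 1784 (34 left).
May has 31 days: +31 → Jun 1, 1784 (3 left).
+3 → Jun 4, 1784.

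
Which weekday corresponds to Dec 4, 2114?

January 1, 2114 is a Monday.
Jan 1, 2114 → Feb 1, 2114: 31 days (January has 31).
Feb 1, 2114 → Mar 1, 2114: 28 days (February has 28).
Mar 1, 2114 → Apr 1, 2114: 31 days (March has 31).
Apr 1, 2114 → May 1, 2114: 30 days (April has 30).
May 1, 2114 → Jun 1, 2114: 31 days (May has 31).
Jun 1, 2114 → Jul 1, 2114: 30 days (June has 30).
Jul 1, 2114 → Aug 1, 2114: 31 days (July has 31).
Aug 1, 2114 → Sep 1, 2114: 31 days (August has 31).
Sep 1, 2114 → Oct 1, 2114: 30 days (September has 30).
Oct 1, 2114 → Nov 1, 2114: 31 days (October has 31).
Nov 1, 2114 → Dec 1, 2114: 30 days (November has 30).
Dec 1, 2114 → Dec 4, 2114: 3 days.
Total: 337 days.
337 mod 7 = 1, so Monday + 1 = Tuesday.

Tuesday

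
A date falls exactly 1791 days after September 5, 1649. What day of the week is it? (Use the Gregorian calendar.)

First find the weekday of Sep 5, 1649. Doomsday rule: the anchor day for the 1600s is Tuesday. For year 49: 49÷12 = 4 r 1, and 1÷4 = 0, so 4+1+0 = 5.
Tuesday + 5 ≡ Sunday — that's 1649's doomsday.
In September the doomsday date is Sep 5.
Sep 5 is the doomsday itself: Sunday.
1791 mod 7 = 6, so 1791 days after a Sunday is Sunday + 6 = Saturday.

Saturday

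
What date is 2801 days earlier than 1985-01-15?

May 16, 1977

−366 (one year; includes Feb 29, 1984) → Jan 15, 1984 (2435 left).
−365 (one year) → Jan 15, 1983 (2070 left).
−365 (one year) → Jan 15, 1982 (1705 left).
−365 (one year) → Jan 15, 1981 (1340 left).
−366 (one year; includes Feb 29, 1980) → Jan 15, 1980 (974 left).
−365 (one year) → Jan 15, 1979 (609 left).
−365 (one year) → Jan 15, 1978 (244 left).
−15 → Dec 31, 1977 (end of Dec, 31 days; 229 left).
−31 → Nov 30, 1977 (end of Nov, 30 days; 198 left).
−30 → Oct 31, 1977 (end of Oct, 31 days; 168 left).
−31 → Sep 30, 1977 (end of Sep, 30 days; 137 left).
−30 → Aug 31, 1977 (end of Aug, 31 days; 107 left).
−31 → Jul 31, 1977 (end of Jul, 31 days; 76 left).
−31 → Jun 30, 1977 (end of Jun, 30 days; 45 left).
−30 → May 31, 1977 (end of May, 31 days; 15 left).
−15 → May 16, 1977.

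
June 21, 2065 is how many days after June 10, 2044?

7681

Jun 10, 2044 → Jun 10, 2045: 365 days.
Jun 10, 2045 → Jun 10, 2046: 365 days.
Jun 10, 2046 → Jun 10, 2047: 365 days.
Jun 10, 2047 → Jun 10, 2048: 366 days (Feb 29, 2048 is in that span).
Jun 10, 2048 → Jun 10, 2049: 365 days.
Jun 10, 2049 → Jun 10, 2050: 365 days.
Jun 10, 2050 → Jun 10, 2051: 365 days.
Jun 10, 2051 → Jun 10, 2052: 366 days (Feb 29, 2052 is in that span).
Jun 10, 2052 → Jun 10, 2053: 365 days.
Jun 10, 2053 → Jun 10, 2054: 365 days.
Jun 10, 2054 → Jun 10, 2055: 365 days.
Jun 10, 2055 → Jun 10, 2056: 366 days (Feb 29, 2056 is in that span).
Jun 10, 2056 → Jun 10, 2057: 365 days.
Jun 10, 2057 → Jun 10, 2058: 365 days.
Jun 10, 2058 → Jun 10, 2059: 365 days.
Jun 10, 2059 → Jun 10, 2060: 366 days (Feb 29, 2060 is in that span).
Jun 10, 2060 → Jun 10, 2061: 365 days.
Jun 10, 2061 → Jun 10, 2062: 365 days.
Jun 10, 2062 → Jun 10, 2063: 365 days.
Jun 10, 2063 → Jun 10, 2064: 366 days (Feb 29, 2064 is in that span).
Jun 10, 2064 → Jul 10, 2064: 30 days (June has 30).
Jul 10, 2064 → Aug 10, 2064: 31 days (July has 31).
Aug 10, 2064 → Sep 10, 2064: 31 days (August has 31).
Sep 10, 2064 → Oct 10, 2064: 30 days (September has 30).
Oct 10, 2064 → Nov 10, 2064: 31 days (October has 31).
Nov 10, 2064 → Dec 10, 2064: 30 days (November has 30).
Dec 10, 2064 → Jan 10, 2065: 31 days (December has 31).
Jan 10, 2065 → Feb 10, 2065: 31 days (January has 31).
Feb 10, 2065 → Mar 10, 2065: 28 days (February has 28).
Mar 10, 2065 → Apr 10, 2065: 31 days (March has 31).
Apr 10, 2065 → May 10, 2065: 30 days (April has 30).
May 10, 2065 → Jun 10, 2065: 31 days (May has 31).
Jun 10, 2065 → Jun 21, 2065: 11 days.
Total: 7681 days.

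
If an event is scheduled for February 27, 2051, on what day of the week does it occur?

January 1, 2051 is a Sunday.
Jan 1, 2051 → Feb 1, 2051: 31 days (January has 31).
Feb 1, 2051 → Feb 27, 2051: 26 days.
Total: 57 days.
57 mod 7 = 1, so Sunday + 1 = Monday.

Monday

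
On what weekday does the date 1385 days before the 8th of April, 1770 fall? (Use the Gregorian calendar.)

First find the weekday of Apr 8, 1770. Doomsday rule: the anchor day for the 1700s is Sunday. For year 70: 70÷12 = 5 r 10, and 10÷4 = 2, so 5+10+2 = 17.
Sunday + 17 ≡ Wednesday — that's 1770's doomsday.
In April the doomsday date is Apr 4.
Apr 8 is 4 days after Apr 4; 4 mod 7 = 4, so Wednesday + 4 = Sunday.
1385 mod 7 = 6, so 1385 days before a Sunday is Sunday − 6 = Monday.

Monday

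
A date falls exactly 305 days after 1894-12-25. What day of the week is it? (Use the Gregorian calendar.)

First find the weekday of Dec 25, 1894. Doomsday rule: the anchor day for the 1800s is Friday. For year 94: 94÷12 = 7 r 10, and 10÷4 = 2, so 7+10+2 = 19.
Friday + 19 ≡ Wednesday — that's 1894's doomsday.
In December the doomsday date is Dec 12.
Dec 25 is 13 days after Dec 12; 13 mod 7 = 6, so Wednesday + 6 = Tuesday.
305 mod 7 = 4, so 305 days after a Tuesday is Tuesday + 4 = Saturday.

Saturday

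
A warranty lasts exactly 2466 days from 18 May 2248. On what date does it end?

February 17, 2255

+365 (one year) → May 18, 2249 (2101 left).
+365 (one year) → May 18, 2250 (1736 left).
+365 (one year) → May 18, 2251 (1371 left).
+366 (one year; includes Feb 29, 2252) → May 18, 2252 (1005 left).
+365 (one year) → May 18, 2253 (640 left).
+365 (one year) → May 18, 2254 (275 left).
May has 31 days: +14 → Jun 1, 2254 (261 left).
Jun has 30 days: +30 → Jul 1, 2254 (231 left).
Jul has 31 days: +31 → Aug 1, 2254 (200 left).
Aug has 31 days: +31 → Sep 1, 2254 (169 left).
Sep has 30 days: +30 → Oct 1, 2254 (139 left).
Oct has 31 days: +31 → Nov 1, 2254 (108 left).
Nov has 30 days: +30 → Dec 1, 2254 (78 left).
Dec has 31 days: +31 → Jan 1, 2255 (47 left).
Jan has 31 days: +31 → Feb 1, 2255 (16 left).
+16 → Feb 17, 2255.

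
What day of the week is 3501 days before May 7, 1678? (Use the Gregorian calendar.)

Friday

First find the weekday of May 7, 1678. Doomsday rule: the anchor day for the 1600s is Tuesday. For year 78: 78÷12 = 6 r 6, and 6÷4 = 1, so 6+6+1 = 13.
Tuesday + 13 ≡ Monday — that's 1678's doomsday.
In May the doomsday date is May 9.
May 7 is 2 days before May 9; 2 mod 7 = 2, so Monday − 2 = Saturday.
3501 mod 7 = 1, so 3501 days before a Saturday is Saturday − 1 = Friday.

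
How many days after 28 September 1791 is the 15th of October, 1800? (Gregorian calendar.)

3304

Sep 28, 1791 → Sep 28, 1792: 366 days (Feb 29, 1792 is in that span).
Sep 28, 1792 → Sep 28, 1793: 365 days.
Sep 28, 1793 → Sep 28, 1794: 365 days.
Sep 28, 1794 → Sep 28, 1795: 365 days.
Sep 28, 1795 → Sep 28, 1796: 366 days (Feb 29, 1796 is in that span).
Sep 28, 1796 → Sep 28, 1797: 365 days.
Sep 28, 1797 → Sep 28, 1798: 365 days.
Sep 28, 1798 → Sep 28, 1799: 365 days.
Sep 28, 1799 → Oct 28, 1799: 30 days (September has 30).
Oct 28, 1799 → Nov 28, 1799: 31 days (October has 31).
Nov 28, 1799 → Dec 28, 1799: 30 days (November has 30).
Dec 28, 1799 → Jan 28, 1800: 31 days (December has 31).
Jan 28, 1800 → Feb 28, 1800: 31 days (January has 31).
Feb 28, 1800 → Mar 28, 1800: 28 days (February has 28).
Mar 28, 1800 → Apr 28, 1800: 31 days (March has 31).
Apr 28, 1800 → May 28, 1800: 30 days (April has 30).
May 28, 1800 → Jun 28, 1800: 31 days (May has 31).
Jun 28, 1800 → Jul 28, 1800: 30 days (June has 30).
Jul 28, 1800 → Aug 28, 1800: 31 days (July has 31).
Aug 28, 1800 → Sep 28, 1800: 31 days (August has 31).
Sep 28, 1800 → Oct 15, 1800: 17 days.
Total: 3304 days.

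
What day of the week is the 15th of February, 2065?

Sunday

January 1, 2065 is a Thursday.
Jan 1, 2065 → Feb 1, 2065: 31 days (January has 31).
Feb 1, 2065 → Feb 15, 2065: 14 days.
Total: 45 days.
45 mod 7 = 3, so Thursday + 3 = Sunday.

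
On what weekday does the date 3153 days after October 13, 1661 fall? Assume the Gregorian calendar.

Sunday

First find the weekday of Oct 13, 1661. Doomsday rule: the anchor day for the 1600s is Tuesday. For year 61: 61÷12 = 5 r 1, and 1÷4 = 0, so 5+1+0 = 6.
Tuesday + 6 ≡ Monday — that's 1661's doomsday.
In October the doomsday date is Oct 10.
Oct 13 is 3 days after Oct 10; 3 mod 7 = 3, so Monday + 3 = Thursday.
3153 mod 7 = 3, so 3153 days after a Thursday is Thursday + 3 = Sunday.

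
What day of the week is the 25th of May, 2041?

Doomsday rule: the anchor day for the 2000s is Tuesday. For year 41: 41÷12 = 3 r 5, and 5÷4 = 1, so 3+5+1 = 9.
Tuesday + 9 ≡ Thursday — that's 2041's doomsday.
In May the doomsday date is May 9.
May 25 is 16 days after May 9; 16 mod 7 = 2, so Thursday + 2 = Saturday.

Saturday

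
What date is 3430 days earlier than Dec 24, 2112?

August 4, 2103

−366 (one year; includes Feb 29, 2112) → Dec 24, 2111 (3064 left).
−365 (one year) → Dec 24, 2110 (2699 left).
−365 (one year) → Dec 24, 2109 (2334 left).
−365 (one year) → Dec 24, 2108 (1969 left).
−366 (one year; includes Feb 29, 2108) → Dec 24, 2107 (1603 left).
−365 (one year) → Dec 24, 2106 (1238 left).
−365 (one year) → Dec 24, 2105 (873 left).
−365 (one year) → Dec 24, 2104 (508 left).
−366 (one year; includes Feb 29, 2104) → Dec 24, 2103 (142 left).
−24 → Nov 30, 2103 (end of Nov, 30 days; 118 left).
−30 → Oct 31, 2103 (end of Oct, 31 days; 88 left).
−31 → Sep 30, 2103 (end of Sep, 30 days; 57 left).
−30 → Aug 31, 2103 (end of Aug, 31 days; 27 left).
−27 → Aug 4, 2103.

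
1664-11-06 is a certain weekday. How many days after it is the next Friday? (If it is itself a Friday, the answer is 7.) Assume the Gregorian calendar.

Nov 6, 1664 is a Thursday.
From Thursday to the next Friday is 1 day.

1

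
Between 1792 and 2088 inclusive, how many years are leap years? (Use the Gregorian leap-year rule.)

73

Multiples of 4 in [1792,2088]: 75.
Of those, multiples of 100: 3 (not leap unless ÷400).
Multiples of 400: 1.
Leap years = 75 − 3 + 1 = 73.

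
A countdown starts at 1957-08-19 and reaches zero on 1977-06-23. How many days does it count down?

7248

Aug 19, 1957 → Aug 19, 1958: 365 days.
Aug 19, 1958 → Aug 19, 1959: 365 days.
Aug 19, 1959 → Aug 19, 1960: 366 days (Feb 29, 1960 is in that span).
Aug 19, 1960 → Aug 19, 1961: 365 days.
Aug 19, 1961 → Aug 19, 1962: 365 days.
Aug 19, 1962 → Aug 19, 1963: 365 days.
Aug 19, 1963 → Aug 19, 1964: 366 days (Feb 29, 1964 is in that span).
Aug 19, 1964 → Aug 19, 1965: 365 days.
Aug 19, 1965 → Aug 19, 1966: 365 days.
Aug 19, 1966 → Aug 19, 1967: 365 days.
Aug 19, 1967 → Aug 19, 1968: 366 days (Feb 29, 1968 is in that span).
Aug 19, 1968 → Aug 19, 1969: 365 days.
Aug 19, 1969 → Aug 19, 1970: 365 days.
Aug 19, 1970 → Aug 19, 1971: 365 days.
Aug 19, 1971 → Aug 19, 1972: 366 days (Feb 29, 1972 is in that span).
Aug 19, 1972 → Aug 19, 1973: 365 days.
Aug 19, 1973 → Aug 19, 1974: 365 days.
Aug 19, 1974 → Aug 19, 1975: 365 days.
Aug 19, 1975 → Aug 19, 1976: 366 days (Feb 29, 1976 is in that span).
Aug 19, 1976 → Sep 19, 1976: 31 days (August has 31).
Sep 19, 1976 → Oct 19, 1976: 30 days (September has 30).
Oct 19, 1976 → Nov 19, 1976: 31 days (October has 31).
Nov 19, 1976 → Dec 19, 1976: 30 days (November has 30).
Dec 19, 1976 → Jan 19, 1977: 31 days (December has 31).
Jan 19, 1977 → Feb 19, 1977: 31 days (January has 31).
Feb 19, 1977 → Mar 19, 1977: 28 days (February has 28).
Mar 19, 1977 → Apr 19, 1977: 31 days (March has 31).
Apr 19, 1977 → May 19, 1977: 30 days (April has 30).
May 19, 1977 → Jun 19, 1977: 31 days (May has 31).
Jun 19, 1977 → Jun 23, 1977: 4 days.
Total: 7248 days.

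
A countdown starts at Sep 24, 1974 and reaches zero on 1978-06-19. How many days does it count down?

1364

Sep 24, 1974 → Sep 24, 1975: 365 days.
Sep 24, 1975 → Sep 24, 1976: 366 days (Feb 29, 1976 is in that span).
Sep 24, 1976 → Sep 24, 1977: 365 days.
Sep 24, 1977 → Oct 24, 1977: 30 days (September has 30).
Oct 24, 1977 → Nov 24, 1977: 31 days (October has 31).
Nov 24, 1977 → Dec 24, 1977: 30 days (November has 30).
Dec 24, 1977 → Jan 24, 1978: 31 days (December has 31).
Jan 24, 1978 → Feb 24, 1978: 31 days (January has 31).
Feb 24, 1978 → Mar 24, 1978: 28 days (February has 28).
Mar 24, 1978 → Apr 24, 1978: 31 days (March has 31).
Apr 24, 1978 → May 24, 1978: 30 days (April has 30).
May 24, 1978 → Jun 19, 1978: 26 days.
Total: 1364 days.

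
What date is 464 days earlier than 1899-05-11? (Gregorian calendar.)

February 1, 1898

−365 (one year) → May 11, 1898 (99 left).
−11 → Apr 30, 1898 (end of Apr, 30 days; 88 left).
−30 → Mar 31, 1898 (end of Mar, 31 days; 58 left).
−31 → Feb 28, 1898 (end of Feb, 28 days; 27 left).
−27 → Feb 1, 1898.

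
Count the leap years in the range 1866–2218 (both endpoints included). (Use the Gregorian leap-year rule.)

85

Multiples of 4 in [1866,2218]: 88.
Of those, multiples of 100: 4 (not leap unless ÷400).
Multiples of 400: 1.
Leap years = 88 − 4 + 1 = 85.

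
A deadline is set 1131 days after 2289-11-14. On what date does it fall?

+365 (one year) → Nov 14, 2290 (766 left).
+365 (one year) → Nov 14, 2291 (401 left).
+366 (one year; includes Feb 29, 2292) → Nov 14, 2292 (35 left).
Nov has 30 days: +17 → Dec 1, 2292 (18 left).
+18 → Dec 19, 2292.

December 19, 2292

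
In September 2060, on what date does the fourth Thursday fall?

September 1, 2060 is a Wednesday.
The first Thursday is therefore September 2 (1 days later).
The fourth Thursday is 2 + 3×7 = September 23.

September 23, 2060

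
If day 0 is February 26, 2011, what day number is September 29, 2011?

215

Feb 26, 2011 → Mar 26, 2011: 28 days (February has 28).
Mar 26, 2011 → Apr 26, 2011: 31 days (March has 31).
Apr 26, 2011 → May 26, 2011: 30 days (April has 30).
May 26, 2011 → Jun 26, 2011: 31 days (May has 31).
Jun 26, 2011 → Jul 26, 2011: 30 days (June has 30).
Jul 26, 2011 → Aug 26, 2011: 31 days (July has 31).
Aug 26, 2011 → Sep 26, 2011: 31 days (August has 31).
Sep 26, 2011 → Sep 29, 2011: 3 days.
Total: 215 days.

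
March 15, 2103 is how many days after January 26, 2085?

6621

Jan 26, 2085 → Jan 26, 2086: 365 days.
Jan 26, 2086 → Jan 26, 2087: 365 days.
Jan 26, 2087 → Jan 26, 2088: 365 days.
Jan 26, 2088 → Jan 26, 2089: 366 days (Feb 29, 2088 is in that span).
Jan 26, 2089 → Jan 26, 2090: 365 days.
Jan 26, 2090 → Jan 26, 2091: 365 days.
Jan 26, 2091 → Jan 26, 2092: 365 days.
Jan 26, 2092 → Jan 26, 2093: 366 days (Feb 29, 2092 is in that span).
Jan 26, 2093 → Jan 26, 2094: 365 days.
Jan 26, 2094 → Jan 26, 2095: 365 days.
Jan 26, 2095 → Jan 26, 2096: 365 days.
Jan 26, 2096 → Jan 26, 2097: 366 days (Feb 29, 2096 is in that span).
Jan 26, 2097 → Jan 26, 2098: 365 days.
Jan 26, 2098 → Jan 26, 2099: 365 days.
Jan 26, 2099 → Jan 26, 2100: 365 days.
Jan 26, 2100 → Jan 26, 2101: 365 days.
Jan 26, 2101 → Jan 26, 2102: 365 days.
Jan 26, 2102 → Jan 26, 2103: 365 days.
Jan 26, 2103 → Feb 26, 2103: 31 days (January has 31).
Feb 26, 2103 → Mar 15, 2103: 17 days.
Total: 6621 days.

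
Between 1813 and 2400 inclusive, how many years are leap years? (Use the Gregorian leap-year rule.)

143

Multiples of 4 in [1813,2400]: 147.
Of those, multiples of 100: 6 (not leap unless ÷400).
Multiples of 400: 2.
Leap years = 147 − 6 + 2 = 143.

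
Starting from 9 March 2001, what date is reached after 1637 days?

+365 (one year) → Mar 9, 2002 (1272 left).
+365 (one year) → Mar 9, 2003 (907 left).
+366 (one year; includes Feb 29, 2004) → Mar 9, 2004 (541 left).
+365 (one year) → Mar 9, 2005 (176 left).
Mar has 31 days: +23 → Apr 1, 2005 (153 left).
Apr has 30 days: +30 → May 1, 2005 (123 left).
May has 31 days: +31 → Jun 1, 2005 (92 left).
Jun has 30 days: +30 → Jul 1, 2005 (62 left).
Jul has 31 days: +31 → Aug 1, 2005 (31 left).
Aug has 31 days: +31 → Sep 1, 2005 (0 left).

September 1, 2005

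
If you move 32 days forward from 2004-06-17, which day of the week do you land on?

First find the weekday of Jun 17, 2004. Doomsday rule: the anchor day for the 2000s is Tuesday. For year 04: 4÷12 = 0 r 4, and 4÷4 = 1, so 0+4+1 = 5.
Tuesday + 5 ≡ Sunday — that's 2004's doomsday.
In June the doomsday date is Jun 6.
Jun 17 is 11 days after Jun 6; 11 mod 7 = 4, so Sunday + 4 = Thursday.
32 mod 7 = 4, so 32 days after a Thursday is Thursday + 4 = Monday.

Monday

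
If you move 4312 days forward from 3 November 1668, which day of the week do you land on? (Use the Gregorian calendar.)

Saturday

First find the weekday of Nov 3, 1668. Doomsday rule: the anchor day for the 1600s is Tuesday. For year 68: 68÷12 = 5 r 8, and 8÷4 = 2, so 5+8+2 = 15.
Tuesday + 15 ≡ Wednesday — that's 1668's doomsday.
In November the doomsday date is Nov 7.
Nov 3 is 4 days before Nov 7; 4 mod 7 = 4, so Wednesday − 4 = Saturday.
4312 mod 7 = 0, so 4312 days after a Saturday is Saturday + 0 = Saturday.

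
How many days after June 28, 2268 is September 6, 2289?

7740

Jun 28, 2268 → Jun 28, 2269: 365 days.
Jun 28, 2269 → Jun 28, 2270: 365 days.
Jun 28, 2270 → Jun 28, 2271: 365 days.
Jun 28, 2271 → Jun 28, 2272: 366 days (Feb 29, 2272 is in that span).
Jun 28, 2272 → Jun 28, 2273: 365 days.
Jun 28, 2273 → Jun 28, 2274: 365 days.
Jun 28, 2274 → Jun 28, 2275: 365 days.
Jun 28, 2275 → Jun 28, 2276: 366 days (Feb 29, 2276 is in that span).
Jun 28, 2276 → Jun 28, 2277: 365 days.
Jun 28, 2277 → Jun 28, 2278: 365 days.
Jun 28, 2278 → Jun 28, 2279: 365 days.
Jun 28, 2279 → Jun 28, 2280: 366 days (Feb 29, 2280 is in that span).
Jun 28, 2280 → Jun 28, 2281: 365 days.
Jun 28, 2281 → Jun 28, 2282: 365 days.
Jun 28, 2282 → Jun 28, 2283: 365 days.
Jun 28, 2283 → Jun 28, 2284: 366 days (Feb 29, 2284 is in that span).
Jun 28, 2284 → Jun 28, 2285: 365 days.
Jun 28, 2285 → Jun 28, 2286: 365 days.
Jun 28, 2286 → Jun 28, 2287: 365 days.
Jun 28, 2287 → Jun 28, 2288: 366 days (Feb 29, 2288 is in that span).
Jun 28, 2288 → Jun 28, 2289: 365 days.
Jun 28, 2289 → Jul 28, 2289: 30 days (June has 30).
Jul 28, 2289 → Aug 28, 2289: 31 days (July has 31).
Aug 28, 2289 → Sep 6, 2289: 9 days.
Total: 7740 days.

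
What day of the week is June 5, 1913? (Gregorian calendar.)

Thursday

Doomsday rule: the anchor day for the 1900s is Wednesday. For year 13: 13÷12 = 1 r 1, and 1÷4 = 0, so 1+1+0 = 2.
Wednesday + 2 ≡ Friday — that's 1913's doomsday.
In June the doomsday date is Jun 6.
Jun 5 is 1 day before Jun 6; 1 mod 7 = 1, so Friday − 1 = Thursday.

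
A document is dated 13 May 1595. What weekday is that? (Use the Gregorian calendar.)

Doomsday rule: the anchor day for the 1500s is Wednesday. For year 95: 95÷12 = 7 r 11, and 11÷4 = 2, so 7+11+2 = 20.
Wednesday + 20 ≡ Tuesday — that's 1595's doomsday.
In May the doomsday date is May 9.
May 13 is 4 days after May 9; 4 mod 7 = 4, so Tuesday + 4 = Saturday.

Saturday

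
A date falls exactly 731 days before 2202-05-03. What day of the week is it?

First find the weekday of May 3, 2202. Doomsday rule: the anchor day for the 2200s is Friday. For year 02: 2÷12 = 0 r 2, and 2÷4 = 0, so 0+2+0 = 2.
Friday + 2 ≡ Sunday — that's 2202's doomsday.
In May the doomsday date is May 9.
May 3 is 6 days before May 9; 6 mod 7 = 6, so Sunday − 6 = Monday.
731 mod 7 = 3, so 731 days before a Monday is Monday − 3 = Friday.

Friday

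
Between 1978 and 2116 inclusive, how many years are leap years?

34

Multiples of 4 in [1978,2116]: 35.
Of those, multiples of 100: 2 (not leap unless ÷400).
Multiples of 400: 1.
Leap years = 35 − 2 + 1 = 34.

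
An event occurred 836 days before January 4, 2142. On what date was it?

−365 (one year) → Jan 4, 2141 (471 left).
−366 (one year; includes Feb 29, 2140) → Jan 4, 2140 (105 left).
−4 → Dec 31, 2139 (end of Dec, 31 days; 101 left).
−31 → Nov 30, 2139 (end of Nov, 30 days; 70 left).
−30 → Oct 31, 2139 (end of Oct, 31 days; 40 left).
−31 → Sep 30, 2139 (end of Sep, 30 days; 9 left).
−9 → Sep 21, 2139.

September 21, 2139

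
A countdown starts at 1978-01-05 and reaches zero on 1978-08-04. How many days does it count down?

Jan 5, 1978 → Feb 5, 1978: 31 days (January has 31).
Feb 5, 1978 → Mar 5, 1978: 28 days (February has 28).
Mar 5, 1978 → Apr 5, 1978: 31 days (March has 31).
Apr 5, 1978 → May 5, 1978: 30 days (April has 30).
May 5, 1978 → Jun 5, 1978: 31 days (May has 31).
Jun 5, 1978 → Jul 5, 1978: 30 days (June has 30).
Jul 5, 1978 → Aug 4, 1978: 30 days.
Total: 211 days.

211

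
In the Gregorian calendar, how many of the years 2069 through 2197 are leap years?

31

Multiples of 4 in [2069,2197]: 32.
Of those, multiples of 100: 1 (not leap unless ÷400).
Multiples of 400: 0.
Leap years = 32 − 1 + 0 = 31.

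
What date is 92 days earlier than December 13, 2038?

September 12, 2038

−13 → Nov 30, 2038 (end of Nov, 30 days; 79 left).
−30 → Oct 31, 2038 (end of Oct, 31 days; 49 left).
−31 → Sep 30, 2038 (end of Sep, 30 days; 18 left).
−18 → Sep 12, 2038.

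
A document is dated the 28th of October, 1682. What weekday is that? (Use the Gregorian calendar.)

Doomsday rule: the anchor day for the 1600s is Tuesday. For year 82: 82÷12 = 6 r 10, and 10÷4 = 2, so 6+10+2 = 18.
Tuesday + 18 ≡ Saturday — that's 1682's doomsday.
In October the doomsday date is Oct 10.
Oct 28 is 18 days after Oct 10; 18 mod 7 = 4, so Saturday + 4 = Wednesday.

Wednesday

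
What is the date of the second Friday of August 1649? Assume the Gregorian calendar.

August 1, 1649 is a Sunday.
The first Friday is therefore August 6 (5 days later).
The second Friday is 6 + 1×7 = August 13.

August 13, 1649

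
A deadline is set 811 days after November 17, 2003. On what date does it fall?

February 5, 2006

+366 (one year; includes Feb 29, 2004) → Nov 17, 2004 (445 left).
+365 (one year) → Nov 17, 2005 (80 left).
Nov has 30 days: +14 → Dec 1, 2005 (66 left).
Dec has 31 days: +31 → Jan 1, 2006 (35 left).
Jan has 31 days: +31 → Feb 1, 2006 (4 left).
+4 → Feb 5, 2006.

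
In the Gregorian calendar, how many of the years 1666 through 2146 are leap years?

116

Multiples of 4 in [1666,2146]: 120.
Of those, multiples of 100: 5 (not leap unless ÷400).
Multiples of 400: 1.
Leap years = 120 − 5 + 1 = 116.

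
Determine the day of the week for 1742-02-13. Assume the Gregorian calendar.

Tuesday

Doomsday rule: the anchor day for the 1700s is Sunday. For year 42: 42÷12 = 3 r 6, and 6÷4 = 1, so 3+6+1 = 10.
Sunday + 10 ≡ Wednesday — that's 1742's doomsday.
In February the doomsday date is Feb 28 (1742 is not a leap year).
Feb 13 is 15 days before Feb 28; 15 mod 7 = 1, so Wednesday − 1 = Tuesday.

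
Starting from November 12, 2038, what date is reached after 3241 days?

September 27, 2047

+365 (one year) → Nov 12, 2039 (2876 left).
+366 (one year; includes Feb 29, 2040) → Nov 12, 2040 (2510 left).
+365 (one year) → Nov 12, 2041 (2145 left).
+365 (one year) → Nov 12, 2042 (1780 left).
+365 (one year) → Nov 12, 2043 (1415 left).
+366 (one year; includes Feb 29, 2044) → Nov 12, 2044 (1049 left).
+365 (one year) → Nov 12, 2045 (684 left).
+365 (one year) → Nov 12, 2046 (319 left).
Nov has 30 days: +19 → Dec 1, 2046 (300 left).
Dec has 31 days: +31 → Jan 1, 2047 (269 left).
Jan has 31 days: +31 → Feb 1, 2047 (238 left).
Feb has 28 days: +28 → Mar 1, 2047 (210 left).
Mar has 31 days: +31 → Apr 1, 2047 (179 left).
Apr has 30 days: +30 → May 1, 2047 (149 left).
May has 31 days: +31 → Jun 1, 2047 (118 left).
Jun has 30 days: +30 → Jul 1, 2047 (88 left).
Jul has 31 days: +31 → Aug 1, 2047 (57 left).
Aug has 31 days: +31 → Sep 1, 2047 (26 left).
+26 → Sep 27, 2047.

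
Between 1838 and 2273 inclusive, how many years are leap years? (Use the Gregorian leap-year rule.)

Multiples of 4 in [1838,2273]: 109.
Of those, multiples of 100: 4 (not leap unless ÷400).
Multiples of 400: 1.
Leap years = 109 − 4 + 1 = 106.

106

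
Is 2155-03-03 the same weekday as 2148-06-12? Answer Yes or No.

No

From Jun 12, 2148 to Mar 3, 2155 is 2455 days.
2455 mod 7 = 5, so they are different weekdays.
(Jun 12, 2148 is a Wednesday; Mar 3, 2155 is a Monday.)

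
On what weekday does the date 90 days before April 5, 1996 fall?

Saturday

First find the weekday of Apr 5, 1996. Doomsday rule: the anchor day for the 1900s is Wednesday. For year 96: 96÷12 = 8 r 0, and 0÷4 = 0, so 8+0+0 = 8.
Wednesday + 8 ≡ Thursday — that's 1996's doomsday.
In April the doomsday date is Apr 4.
Apr 5 is 1 day after Apr 4; 1 mod 7 = 1, so Thursday + 1 = Friday.
90 mod 7 = 6, so 90 days before a Friday is Friday − 6 = Saturday.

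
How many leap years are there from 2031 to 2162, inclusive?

Multiples of 4 in [2031,2162]: 33.
Of those, multiples of 100: 1 (not leap unless ÷400).
Multiples of 400: 0.
Leap years = 33 − 1 + 0 = 32.

32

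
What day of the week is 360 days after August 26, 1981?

First find the weekday of Aug 26, 1981. Doomsday rule: the anchor day for the 1900s is Wednesday. For year 81: 81÷12 = 6 r 9, and 9÷4 = 2, so 6+9+2 = 17.
Wednesday + 17 ≡ Saturday — that's 1981's doomsday.
In August the doomsday date is Aug 8.
Aug 26 is 18 days after Aug 8; 18 mod 7 = 4, so Saturday + 4 = Wednesday.
360 mod 7 = 3, so 360 days after a Wednesday is Wednesday + 3 = Saturday.

Saturday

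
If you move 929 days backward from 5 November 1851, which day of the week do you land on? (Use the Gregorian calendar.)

Friday

First find the weekday of Nov 5, 1851. Doomsday rule: the anchor day for the 1800s is Friday. For year 51: 51÷12 = 4 r 3, and 3÷4 = 0, so 4+3+0 = 7.
Friday + 7 ≡ Friday — that's 1851's doomsday.
In November the doomsday date is Nov 7.
Nov 5 is 2 days before Nov 7; 2 mod 7 = 2, so Friday − 2 = Wednesday.
929 mod 7 = 5, so 929 days before a Wednesday is Wednesday − 5 = Friday.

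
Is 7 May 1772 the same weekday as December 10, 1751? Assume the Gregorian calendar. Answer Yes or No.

No

From Dec 10, 1751 to May 7, 1772 is 7454 days.
7454 mod 7 = 6, so they are different weekdays.
(Dec 10, 1751 is a Friday; May 7, 1772 is a Thursday.)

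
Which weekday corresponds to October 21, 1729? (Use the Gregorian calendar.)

Friday

Doomsday rule: the anchor day for the 1700s is Sunday. For year 29: 29÷12 = 2 r 5, and 5÷4 = 1, so 2+5+1 = 8.
Sunday + 8 ≡ Monday — that's 1729's doomsday.
In October the doomsday date is Oct 10.
Oct 21 is 11 days after Oct 10; 11 mod 7 = 4, so Monday + 4 = Friday.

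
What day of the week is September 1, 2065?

January 1, 2065 is a Thursday.
Jan 1, 2065 → Feb 1, 2065: 31 days (January has 31).
Feb 1, 2065 → Mar 1, 2065: 28 days (February has 28).
Mar 1, 2065 → Apr 1, 2065: 31 days (March has 31).
Apr 1, 2065 → May 1, 2065: 30 days (April has 30).
May 1, 2065 → Jun 1, 2065: 31 days (May has 31).
Jun 1, 2065 → Jul 1, 2065: 30 days (June has 30).
Jul 1, 2065 → Aug 1, 2065: 31 days (July has 31).
Aug 1, 2065 → Sep 1, 2065: 31 days.
Total: 243 days.
243 mod 7 = 5, so Thursday + 5 = Tuesday.

Tuesday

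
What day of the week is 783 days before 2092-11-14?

First find the weekday of Nov 14, 2092. Doomsday rule: the anchor day for the 2000s is Tuesday. For year 92: 92÷12 = 7 r 8, and 8÷4 = 2, so 7+8+2 = 17.
Tuesday + 17 ≡ Friday — that's 2092's doomsday.
In November the doomsday date is Nov 7.
Nov 14 is 7 days after Nov 7; 7 mod 7 = 0, so Friday + 0 = Friday.
783 mod 7 = 6, so 783 days before a Friday is Friday − 6 = Saturday.

Saturday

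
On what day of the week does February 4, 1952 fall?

Doomsday rule: the anchor day for the 1900s is Wednesday. For year 52: 52÷12 = 4 r 4, and 4÷4 = 1, so 4+4+1 = 9.
Wednesday + 9 ≡ Friday — that's 1952's doomsday.
In February the doomsday date is Feb 29 (1952 is a leap year (divisible by 4)).
Feb 4 is 25 days before Feb 29; 25 mod 7 = 4, so Friday − 4 = Monday.

Monday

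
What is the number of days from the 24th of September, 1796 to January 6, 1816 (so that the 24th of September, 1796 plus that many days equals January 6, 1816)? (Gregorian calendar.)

7042

Sep 24, 1796 → Sep 24, 1797: 365 days.
Sep 24, 1797 → Sep 24, 1798: 365 days.
Sep 24, 1798 → Sep 24, 1799: 365 days.
Sep 24, 1799 → Sep 24, 1800: 365 days.
Sep 24, 1800 → Sep 24, 1801: 365 days.
Sep 24, 1801 → Sep 24, 1802: 365 days.
Sep 24, 1802 → Sep 24, 1803: 365 days.
Sep 24, 1803 → Sep 24, 1804: 366 days (Feb 29, 1804 is in that span).
Sep 24, 1804 → Sep 24, 1805: 365 days.
Sep 24, 1805 → Sep 24, 1806: 365 days.
Sep 24, 1806 → Sep 24, 1807: 365 days.
Sep 24, 1807 → Sep 24, 1808: 366 days (Feb 29, 1808 is in that span).
Sep 24, 1808 → Sep 24, 1809: 365 days.
Sep 24, 1809 → Sep 24, 1810: 365 days.
Sep 24, 1810 → Sep 24, 1811: 365 days.
Sep 24, 1811 → Sep 24, 1812: 366 days (Feb 29, 1812 is in that span).
Sep 24, 1812 → Sep 24, 1813: 365 days.
Sep 24, 1813 → Sep 24, 1814: 365 days.
Sep 24, 1814 → Sep 24, 1815: 365 days.
Sep 24, 1815 → Oct 24, 1815: 30 days (September has 30).
Oct 24, 1815 → Nov 24, 1815: 31 days (October has 31).
Nov 24, 1815 → Dec 24, 1815: 30 days (November has 30).
Dec 24, 1815 → Jan 6, 1816: 13 days.
Total: 7042 days.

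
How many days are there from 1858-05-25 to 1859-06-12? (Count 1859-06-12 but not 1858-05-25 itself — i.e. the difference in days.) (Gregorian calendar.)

383

May 25, 1858 → Jun 25, 1858: 31 days (May has 31).
Jun 25, 1858 → Jul 25, 1858: 30 days (June has 30).
Jul 25, 1858 → Aug 25, 1858: 31 days (July has 31).
Aug 25, 1858 → Sep 25, 1858: 31 days (August has 31).
Sep 25, 1858 → Oct 25, 1858: 30 days (September has 30).
Oct 25, 1858 → Nov 25, 1858: 31 days (October has 31).
Nov 25, 1858 → Dec 25, 1858: 30 days (November has 30).
Dec 25, 1858 → Jan 25, 1859: 31 days (December has 31).
Jan 25, 1859 → Feb 25, 1859: 31 days (January has 31).
Feb 25, 1859 → Mar 25, 1859: 28 days (February has 28).
Mar 25, 1859 → Apr 25, 1859: 31 days (March has 31).
Apr 25, 1859 → May 25, 1859: 30 days (April has 30).
May 25, 1859 → Jun 12, 1859: 18 days.
Total: 383 days.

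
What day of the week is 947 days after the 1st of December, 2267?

Dec 1, 2267 is a Sunday.
947 mod 7 = 2, so 947 days after a Sunday is Sunday + 2 = Tuesday.

Tuesday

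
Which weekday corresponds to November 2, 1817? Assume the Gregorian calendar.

Sunday

Doomsday rule: the anchor day for the 1800s is Friday. For year 17: 17÷12 = 1 r 5, and 5÷4 = 1, so 1+5+1 = 7.
Friday + 7 ≡ Friday — that's 1817's doomsday.
In November the doomsday date is Nov 7.
Nov 2 is 5 days before Nov 7; 5 mod 7 = 5, so Friday − 5 = Sunday.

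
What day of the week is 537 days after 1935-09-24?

First find the weekday of Sep 24, 1935. Doomsday rule: the anchor day for the 1900s is Wednesday. For year 35: 35÷12 = 2 r 11, and 11÷4 = 2, so 2+11+2 = 15.
Wednesday + 15 ≡ Thursday — that's 1935's doomsday.
In September the doomsday date is Sep 5.
Sep 24 is 19 days after Sep 5; 19 mod 7 = 5, so Thursday + 5 = Tuesday.
537 mod 7 = 5, so 537 days after a Tuesday is Tuesday + 5 = Sunday.

Sunday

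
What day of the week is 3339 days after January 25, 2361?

Wednesday

First find the weekday of Jan 25, 2361. Doomsday rule: the anchor day for the 2300s is Wednesday. For year 61: 61÷12 = 5 r 1, and 1÷4 = 0, so 5+1+0 = 6.
Wednesday + 6 ≡ Tuesday — that's 2361's doomsday.
In January the doomsday date is Jan 3 (2361 is not a leap year).
Jan 25 is 22 days after Jan 3; 22 mod 7 = 1, so Tuesday + 1 = Wednesday.
3339 mod 7 = 0, so 3339 days after a Wednesday is Wednesday + 0 = Wednesday.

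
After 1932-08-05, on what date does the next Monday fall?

Aug 5, 1932 is a Friday.
From Friday to the next Monday is 3 days.
Aug 5, 1932 + 3 = Aug 8, 1932.

August 8, 1932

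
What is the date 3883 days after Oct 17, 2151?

June 4, 2162

+366 (one year; includes Feb 29, 2152) → Oct 17, 2152 (3517 left).
+365 (one year) → Oct 17, 2153 (3152 left).
+365 (one year) → Oct 17, 2154 (2787 left).
+365 (one year) → Oct 17, 2155 (2422 left).
+366 (one year; includes Feb 29, 2156) → Oct 17, 2156 (2056 left).
+365 (one year) → Oct 17, 2157 (1691 left).
+365 (one year) → Oct 17, 2158 (1326 left).
+365 (one year) → Oct 17, 2159 (961 left).
+366 (one year; includes Feb 29, 2160) → Oct 17, 2160 (595 left).
+365 (one year) → Oct 17, 2161 (230 left).
Oct has 31 days: +15 → Nov 1, 2161 (215 left).
Nov has 30 days: +30 → Dec 1, 2161 (185 left).
Dec has 31 days: +31 → Jan 1, 2162 (154 left).
Jan has 31 days: +31 → Feb 1, 2162 (123 left).
Feb has 28 days: +28 → Mar 1, 2162 (95 left).
Mar has 31 days: +31 → Apr 1, 2162 (64 left).
Apr has 30 days: +30 → May 1, 2162 (34 left).
May has 31 days: +31 → Jun 1, 2162 (3 left).
+3 → Jun 4, 2162.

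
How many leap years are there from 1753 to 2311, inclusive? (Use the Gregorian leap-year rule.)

134

Multiples of 4 in [1753,2311]: 139.
Of those, multiples of 100: 6 (not leap unless ÷400).
Multiples of 400: 1.
Leap years = 139 − 6 + 1 = 134.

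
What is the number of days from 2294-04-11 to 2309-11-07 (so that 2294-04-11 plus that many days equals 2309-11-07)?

5688

Apr 11, 2294 → Apr 11, 2295: 365 days.
Apr 11, 2295 → Apr 11, 2296: 366 days (Feb 29, 2296 is in that span).
Apr 11, 2296 → Apr 11, 2297: 365 days.
Apr 11, 2297 → Apr 11, 2298: 365 days.
Apr 11, 2298 → Apr 11, 2299: 365 days.
Apr 11, 2299 → Apr 11, 2300: 365 days.
Apr 11, 2300 → Apr 11, 2301: 365 days.
Apr 11, 2301 → Apr 11, 2302: 365 days.
Apr 11, 2302 → Apr 11, 2303: 365 days.
Apr 11, 2303 → Apr 11, 2304: 366 days (Feb 29, 2304 is in that span).
Apr 11, 2304 → Apr 11, 2305: 365 days.
Apr 11, 2305 → Apr 11, 2306: 365 days.
Apr 11, 2306 → Apr 11, 2307: 365 days.
Apr 11, 2307 → Apr 11, 2308: 366 days (Feb 29, 2308 is in that span).
Apr 11, 2308 → Apr 11, 2309: 365 days.
Apr 11, 2309 → May 11, 2309: 30 days (April has 30).
May 11, 2309 → Jun 11, 2309: 31 days (May has 31).
Jun 11, 2309 → Jul 11, 2309: 30 days (June has 30).
Jul 11, 2309 → Aug 11, 2309: 31 days (July has 31).
Aug 11, 2309 → Sep 11, 2309: 31 days (August has 31).
Sep 11, 2309 → Oct 11, 2309: 30 days (September has 30).
Oct 11, 2309 → Nov 7, 2309: 27 days.
Total: 5688 days.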